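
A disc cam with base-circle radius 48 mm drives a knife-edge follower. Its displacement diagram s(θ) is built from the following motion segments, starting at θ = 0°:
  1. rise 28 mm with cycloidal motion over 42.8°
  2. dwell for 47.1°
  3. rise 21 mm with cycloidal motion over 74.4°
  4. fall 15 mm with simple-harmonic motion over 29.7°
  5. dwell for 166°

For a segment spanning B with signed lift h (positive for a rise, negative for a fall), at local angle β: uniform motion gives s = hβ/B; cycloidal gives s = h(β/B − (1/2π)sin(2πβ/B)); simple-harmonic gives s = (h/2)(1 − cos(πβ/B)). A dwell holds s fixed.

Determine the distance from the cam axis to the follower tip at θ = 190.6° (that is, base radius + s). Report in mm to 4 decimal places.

seg 1 [0°–42.8°] cycloidal, h=28: full span → s += 28 → s = 28.0000
seg 2 [42.8°–89.9°] dwell: s stays 28.0000
seg 3 [89.9°–164.3°] cycloidal, h=21: full span → s += 21 → s = 49.0000
seg 4 [164.3°–194°] simple-harmonic, h=-15: θ=190.6° here. β=26.3, B=29.7. -15/2·(1 − cos(π·0.8855)) = -14.5202 → s = 34.4798
radial distance = base radius + s = 48 + 34.4798 = 82.4798

82.4798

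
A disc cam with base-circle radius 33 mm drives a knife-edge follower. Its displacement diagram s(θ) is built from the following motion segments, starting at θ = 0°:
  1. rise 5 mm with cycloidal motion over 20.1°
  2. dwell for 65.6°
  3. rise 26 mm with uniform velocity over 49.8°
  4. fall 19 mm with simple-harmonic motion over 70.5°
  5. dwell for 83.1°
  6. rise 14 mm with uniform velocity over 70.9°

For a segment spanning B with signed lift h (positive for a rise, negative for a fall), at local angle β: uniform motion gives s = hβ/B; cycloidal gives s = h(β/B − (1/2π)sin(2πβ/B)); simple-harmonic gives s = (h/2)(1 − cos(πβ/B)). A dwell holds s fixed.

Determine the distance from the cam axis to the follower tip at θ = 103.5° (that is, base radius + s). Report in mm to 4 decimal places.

seg 1 [0°–20.1°] cycloidal, h=5: full span → s += 5 → s = 5.0000
seg 2 [20.1°–85.7°] dwell: s stays 5.0000
seg 3 [85.7°–135.5°] uniform, h=26: θ=103.5° here. β=17.8, B=49.8. 26·17.8/49.8 = 9.2932 → s = 14.2932
radial distance = base radius + s = 33 + 14.2932 = 47.2932

47.2932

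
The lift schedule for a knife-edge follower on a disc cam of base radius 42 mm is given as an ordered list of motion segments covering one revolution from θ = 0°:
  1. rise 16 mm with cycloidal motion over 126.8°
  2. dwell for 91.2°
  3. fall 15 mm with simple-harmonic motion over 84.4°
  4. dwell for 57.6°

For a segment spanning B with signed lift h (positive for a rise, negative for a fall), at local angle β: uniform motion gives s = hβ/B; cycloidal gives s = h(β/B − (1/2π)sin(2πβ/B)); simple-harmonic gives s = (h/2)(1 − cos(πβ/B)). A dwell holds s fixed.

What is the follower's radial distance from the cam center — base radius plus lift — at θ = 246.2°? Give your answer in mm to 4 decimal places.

seg 1 [0°–126.8°] cycloidal, h=16: full span → s += 16 → s = 16.0000
seg 2 [126.8°–218°] dwell: s stays 16.0000
seg 3 [218°–302.4°] simple-harmonic, h=-15: θ=246.2° here. β=28.2, B=84.4. -15/2·(1 − cos(π·0.3341)) = -3.7661 → s = 12.2339
radial distance = base radius + s = 42 + 12.2339 = 54.2339

54.2339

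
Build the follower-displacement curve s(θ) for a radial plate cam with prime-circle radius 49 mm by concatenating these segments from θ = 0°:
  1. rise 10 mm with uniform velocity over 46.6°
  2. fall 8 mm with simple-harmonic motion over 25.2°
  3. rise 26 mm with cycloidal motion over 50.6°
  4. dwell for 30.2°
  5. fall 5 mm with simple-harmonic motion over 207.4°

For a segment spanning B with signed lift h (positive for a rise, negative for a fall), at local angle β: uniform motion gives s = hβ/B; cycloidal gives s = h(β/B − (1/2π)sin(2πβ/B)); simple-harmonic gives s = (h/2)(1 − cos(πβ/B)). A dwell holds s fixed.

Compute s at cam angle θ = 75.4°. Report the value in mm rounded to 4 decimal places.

seg 1 [0°–46.6°] uniform, h=10: full span → s += 10 → s = 10.0000
seg 2 [46.6°–71.8°] simple-harmonic, h=-8: full span → s += -8 → s = 2.0000
seg 3 [71.8°–122.4°] cycloidal, h=26: θ=75.4° here. β=3.6, B=50.6. 26·(0.0711 − sin(2π·0.0711)/(2π)) = 0.0610 → s = 2.0610

2.0610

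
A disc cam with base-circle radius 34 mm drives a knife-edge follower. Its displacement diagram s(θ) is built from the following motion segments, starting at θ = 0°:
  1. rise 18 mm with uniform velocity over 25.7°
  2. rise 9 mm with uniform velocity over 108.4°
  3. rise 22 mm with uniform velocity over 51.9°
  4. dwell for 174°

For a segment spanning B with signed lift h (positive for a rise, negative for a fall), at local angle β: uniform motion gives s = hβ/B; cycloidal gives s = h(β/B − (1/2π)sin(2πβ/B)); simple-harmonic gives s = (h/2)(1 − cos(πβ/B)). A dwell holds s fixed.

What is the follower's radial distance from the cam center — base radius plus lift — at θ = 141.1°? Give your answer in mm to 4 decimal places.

seg 1 [0°–25.7°] uniform, h=18: full span → s += 18 → s = 18.0000
seg 2 [25.7°–134.1°] uniform, h=9: full span → s += 9 → s = 27.0000
seg 3 [134.1°–186°] uniform, h=22: θ=141.1° here. β=7, B=51.9. 22·7/51.9 = 2.9672 → s = 29.9672
radial distance = base radius + s = 34 + 29.9672 = 63.9672

63.9672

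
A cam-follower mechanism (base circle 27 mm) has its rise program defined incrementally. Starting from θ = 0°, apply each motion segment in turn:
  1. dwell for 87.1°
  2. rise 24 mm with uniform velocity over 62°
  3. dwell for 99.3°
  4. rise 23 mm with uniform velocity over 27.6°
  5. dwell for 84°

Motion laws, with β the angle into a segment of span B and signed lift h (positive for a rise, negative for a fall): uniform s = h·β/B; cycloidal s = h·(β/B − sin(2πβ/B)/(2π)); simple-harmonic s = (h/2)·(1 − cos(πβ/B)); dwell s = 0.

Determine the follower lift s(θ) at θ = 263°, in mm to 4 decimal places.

seg 1 [0°–87.1°] dwell: s stays 0.0000
seg 2 [87.1°–149.1°] uniform, h=24: full span → s += 24 → s = 24.0000
seg 3 [149.1°–248.4°] dwell: s stays 24.0000
seg 4 [248.4°–276°] uniform, h=23: θ=263° here. β=14.6, B=27.6. 23·14.6/27.6 = 12.1667 → s = 36.1667

36.1667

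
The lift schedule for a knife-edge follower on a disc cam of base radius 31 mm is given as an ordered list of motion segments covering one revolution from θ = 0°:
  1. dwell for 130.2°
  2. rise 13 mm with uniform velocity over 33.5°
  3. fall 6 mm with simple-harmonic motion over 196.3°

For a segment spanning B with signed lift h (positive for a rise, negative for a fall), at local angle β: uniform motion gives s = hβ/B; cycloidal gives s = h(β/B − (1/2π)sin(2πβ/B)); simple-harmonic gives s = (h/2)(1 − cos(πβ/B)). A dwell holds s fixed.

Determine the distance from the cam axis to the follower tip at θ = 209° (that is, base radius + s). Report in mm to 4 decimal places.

seg 1 [0°–130.2°] dwell: s stays 0.0000
seg 2 [130.2°–163.7°] uniform, h=13: full span → s += 13 → s = 13.0000
seg 3 [163.7°–360°] simple-harmonic, h=-6: θ=209° here. β=45.3, B=196.3. -6/2·(1 − cos(π·0.2308)) = -0.7545 → s = 12.2455
radial distance = base radius + s = 31 + 12.2455 = 43.2455

43.2455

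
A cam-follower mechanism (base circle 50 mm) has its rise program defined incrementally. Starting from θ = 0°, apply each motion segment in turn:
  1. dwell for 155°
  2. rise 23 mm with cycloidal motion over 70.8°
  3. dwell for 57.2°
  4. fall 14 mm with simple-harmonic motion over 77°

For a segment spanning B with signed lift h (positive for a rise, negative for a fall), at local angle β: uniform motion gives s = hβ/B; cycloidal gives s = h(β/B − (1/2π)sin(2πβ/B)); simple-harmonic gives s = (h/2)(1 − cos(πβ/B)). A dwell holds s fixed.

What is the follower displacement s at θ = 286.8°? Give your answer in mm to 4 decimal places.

seg 1 [0°–155°] dwell: s stays 0.0000
seg 2 [155°–225.8°] cycloidal, h=23: full span → s += 23 → s = 23.0000
seg 3 [225.8°–283°] dwell: s stays 23.0000
seg 4 [283°–360°] simple-harmonic, h=-14: θ=286.8° here. β=3.8, B=77. -14/2·(1 − cos(π·0.0494)) = -0.0840 → s = 22.9160

22.9160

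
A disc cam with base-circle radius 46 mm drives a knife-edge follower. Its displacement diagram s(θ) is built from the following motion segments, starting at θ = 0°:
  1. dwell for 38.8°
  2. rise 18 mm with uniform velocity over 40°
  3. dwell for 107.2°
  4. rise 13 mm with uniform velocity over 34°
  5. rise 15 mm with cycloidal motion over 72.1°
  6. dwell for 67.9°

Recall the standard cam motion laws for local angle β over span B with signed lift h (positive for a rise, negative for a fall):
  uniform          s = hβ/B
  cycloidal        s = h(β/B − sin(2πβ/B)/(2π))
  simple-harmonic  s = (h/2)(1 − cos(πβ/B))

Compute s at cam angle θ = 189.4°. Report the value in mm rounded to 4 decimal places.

seg 1 [0°–38.8°] dwell: s stays 0.0000
seg 2 [38.8°–78.8°] uniform, h=18: full span → s += 18 → s = 18.0000
seg 3 [78.8°–186°] dwell: s stays 18.0000
seg 4 [186°–220°] uniform, h=13: θ=189.4° here. β=3.4, B=34. 13·3.4/34 = 1.3000 → s = 19.3000

19.3000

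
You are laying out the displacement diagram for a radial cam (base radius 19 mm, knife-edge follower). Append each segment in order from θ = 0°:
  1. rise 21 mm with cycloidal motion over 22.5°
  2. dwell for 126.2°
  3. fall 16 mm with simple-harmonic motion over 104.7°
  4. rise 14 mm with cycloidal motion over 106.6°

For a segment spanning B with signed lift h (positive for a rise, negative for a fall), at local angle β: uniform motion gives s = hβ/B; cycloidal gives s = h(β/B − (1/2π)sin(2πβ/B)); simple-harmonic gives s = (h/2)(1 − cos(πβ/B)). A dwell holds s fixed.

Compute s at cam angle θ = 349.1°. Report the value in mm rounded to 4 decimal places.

seg 1 [0°–22.5°] cycloidal, h=21: full span → s += 21 → s = 21.0000
seg 2 [22.5°–148.7°] dwell: s stays 21.0000
seg 3 [148.7°–253.4°] simple-harmonic, h=-16: full span → s += -16 → s = 5.0000
seg 4 [253.4°–360°] cycloidal, h=14: θ=349.1° here. β=95.7, B=106.6. 14·(0.8977 − sin(2π·0.8977)/(2π)) = 13.9035 → s = 18.9035

18.9035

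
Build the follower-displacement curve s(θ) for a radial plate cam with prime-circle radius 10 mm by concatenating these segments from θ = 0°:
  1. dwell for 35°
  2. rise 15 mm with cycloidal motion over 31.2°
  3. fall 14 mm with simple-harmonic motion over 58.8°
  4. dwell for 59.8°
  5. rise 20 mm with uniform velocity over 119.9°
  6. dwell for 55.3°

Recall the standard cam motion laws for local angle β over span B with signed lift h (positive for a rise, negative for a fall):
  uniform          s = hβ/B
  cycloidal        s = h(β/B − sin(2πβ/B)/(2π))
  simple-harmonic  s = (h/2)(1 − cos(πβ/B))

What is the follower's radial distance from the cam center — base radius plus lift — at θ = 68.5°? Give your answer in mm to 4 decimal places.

seg 1 [0°–35°] dwell: s stays 0.0000
seg 2 [35°–66.2°] cycloidal, h=15: full span → s += 15 → s = 15.0000
seg 3 [66.2°–125°] simple-harmonic, h=-14: θ=68.5° here. β=2.3, B=58.8. -14/2·(1 − cos(π·0.0391)) = -0.0528 → s = 14.9472
radial distance = base radius + s = 10 + 14.9472 = 24.9472

24.9472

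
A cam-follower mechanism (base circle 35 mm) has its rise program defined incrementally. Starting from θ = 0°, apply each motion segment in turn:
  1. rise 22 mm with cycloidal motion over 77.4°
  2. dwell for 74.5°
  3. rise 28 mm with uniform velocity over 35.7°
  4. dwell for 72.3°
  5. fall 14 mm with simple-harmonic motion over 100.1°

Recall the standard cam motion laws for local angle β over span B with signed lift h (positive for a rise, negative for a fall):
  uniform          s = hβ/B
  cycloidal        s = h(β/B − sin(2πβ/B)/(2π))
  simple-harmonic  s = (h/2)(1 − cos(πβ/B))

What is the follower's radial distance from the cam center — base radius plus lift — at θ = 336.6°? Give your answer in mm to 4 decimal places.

seg 1 [0°–77.4°] cycloidal, h=22: full span → s += 22 → s = 22.0000
seg 2 [77.4°–151.9°] dwell: s stays 22.0000
seg 3 [151.9°–187.6°] uniform, h=28: full span → s += 28 → s = 50.0000
seg 4 [187.6°–259.9°] dwell: s stays 50.0000
seg 5 [259.9°–360°] simple-harmonic, h=-14: θ=336.6° here. β=76.7, B=100.1. -14/2·(1 − cos(π·0.7662)) = -12.1956 → s = 37.8044
radial distance = base radius + s = 35 + 37.8044 = 72.8044

72.8044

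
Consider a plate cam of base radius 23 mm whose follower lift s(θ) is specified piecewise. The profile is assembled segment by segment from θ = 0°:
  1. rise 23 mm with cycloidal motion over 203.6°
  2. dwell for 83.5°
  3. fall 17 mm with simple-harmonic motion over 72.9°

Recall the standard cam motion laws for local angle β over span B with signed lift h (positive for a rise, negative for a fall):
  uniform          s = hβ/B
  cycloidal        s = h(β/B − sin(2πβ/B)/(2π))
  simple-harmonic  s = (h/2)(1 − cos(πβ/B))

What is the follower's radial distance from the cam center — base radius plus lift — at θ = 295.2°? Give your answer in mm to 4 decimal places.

seg 1 [0°–203.6°] cycloidal, h=23: full span → s += 23 → s = 23.0000
seg 2 [203.6°–287.1°] dwell: s stays 23.0000
seg 3 [287.1°–360°] simple-harmonic, h=-17: θ=295.2° here. β=8.1, B=72.9. -17/2·(1 − cos(π·0.1111)) = -0.5126 → s = 22.4874
radial distance = base radius + s = 23 + 22.4874 = 45.4874

45.4874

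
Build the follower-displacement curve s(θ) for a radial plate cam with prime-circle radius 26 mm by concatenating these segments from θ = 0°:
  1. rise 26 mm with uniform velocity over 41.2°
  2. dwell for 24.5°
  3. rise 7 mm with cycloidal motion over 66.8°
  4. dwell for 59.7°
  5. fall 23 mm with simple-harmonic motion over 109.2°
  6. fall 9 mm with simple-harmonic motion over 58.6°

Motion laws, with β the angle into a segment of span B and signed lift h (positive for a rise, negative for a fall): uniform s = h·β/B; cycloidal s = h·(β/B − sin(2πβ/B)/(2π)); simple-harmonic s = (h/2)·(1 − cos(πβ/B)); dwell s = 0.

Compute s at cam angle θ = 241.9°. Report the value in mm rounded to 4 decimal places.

seg 1 [0°–41.2°] uniform, h=26: full span → s += 26 → s = 26.0000
seg 2 [41.2°–65.7°] dwell: s stays 26.0000
seg 3 [65.7°–132.5°] cycloidal, h=7: full span → s += 7 → s = 33.0000
seg 4 [132.5°–192.2°] dwell: s stays 33.0000
seg 5 [192.2°–301.4°] simple-harmonic, h=-23: θ=241.9° here. β=49.7, B=109.2. -23/2·(1 − cos(π·0.4551)) = -9.8842 → s = 23.1158

23.1158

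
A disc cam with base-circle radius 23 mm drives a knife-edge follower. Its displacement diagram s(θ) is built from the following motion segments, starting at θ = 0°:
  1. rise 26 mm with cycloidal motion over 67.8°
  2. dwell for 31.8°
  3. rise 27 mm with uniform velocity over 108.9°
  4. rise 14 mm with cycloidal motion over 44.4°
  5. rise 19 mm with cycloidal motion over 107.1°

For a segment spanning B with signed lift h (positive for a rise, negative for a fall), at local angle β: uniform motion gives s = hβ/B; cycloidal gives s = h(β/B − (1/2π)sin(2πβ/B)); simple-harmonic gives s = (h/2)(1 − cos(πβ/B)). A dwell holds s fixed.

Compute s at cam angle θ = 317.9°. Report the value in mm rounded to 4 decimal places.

seg 1 [0°–67.8°] cycloidal, h=26: full span → s += 26 → s = 26.0000
seg 2 [67.8°–99.6°] dwell: s stays 26.0000
seg 3 [99.6°–208.5°] uniform, h=27: full span → s += 27 → s = 53.0000
seg 4 [208.5°–252.9°] cycloidal, h=14: full span → s += 14 → s = 67.0000
seg 5 [252.9°–360°] cycloidal, h=19: θ=317.9° here. β=65, B=107.1. 19·(0.6069 − sin(2π·0.6069)/(2π)) = 13.4132 → s = 80.4132

80.4132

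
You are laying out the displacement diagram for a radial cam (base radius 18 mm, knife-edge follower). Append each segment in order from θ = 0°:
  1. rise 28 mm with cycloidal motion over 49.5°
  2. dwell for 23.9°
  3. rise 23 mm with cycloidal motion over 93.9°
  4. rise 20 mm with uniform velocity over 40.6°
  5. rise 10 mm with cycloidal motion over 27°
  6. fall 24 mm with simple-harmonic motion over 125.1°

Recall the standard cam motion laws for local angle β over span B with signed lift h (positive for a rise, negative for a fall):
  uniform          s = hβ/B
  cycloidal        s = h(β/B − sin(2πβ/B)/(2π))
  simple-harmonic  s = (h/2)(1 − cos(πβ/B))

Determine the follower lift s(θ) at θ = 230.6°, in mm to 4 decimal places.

seg 1 [0°–49.5°] cycloidal, h=28: full span → s += 28 → s = 28.0000
seg 2 [49.5°–73.4°] dwell: s stays 28.0000
seg 3 [73.4°–167.3°] cycloidal, h=23: full span → s += 23 → s = 51.0000
seg 4 [167.3°–207.9°] uniform, h=20: full span → s += 20 → s = 71.0000
seg 5 [207.9°–234.9°] cycloidal, h=10: θ=230.6° here. β=22.7, B=27. 10·(0.8407 − sin(2π·0.8407)/(2π)) = 9.7472 → s = 80.7472

80.7472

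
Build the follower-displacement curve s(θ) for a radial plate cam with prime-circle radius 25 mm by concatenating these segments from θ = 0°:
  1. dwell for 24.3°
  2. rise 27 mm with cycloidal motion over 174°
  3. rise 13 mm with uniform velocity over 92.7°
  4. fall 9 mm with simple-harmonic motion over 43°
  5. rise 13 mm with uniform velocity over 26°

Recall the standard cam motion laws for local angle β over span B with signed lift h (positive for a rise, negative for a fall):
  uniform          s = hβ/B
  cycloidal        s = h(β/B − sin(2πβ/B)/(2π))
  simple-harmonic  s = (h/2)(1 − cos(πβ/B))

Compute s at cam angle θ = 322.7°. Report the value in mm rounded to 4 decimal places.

seg 1 [0°–24.3°] dwell: s stays 0.0000
seg 2 [24.3°–198.3°] cycloidal, h=27: full span → s += 27 → s = 27.0000
seg 3 [198.3°–291°] uniform, h=13: full span → s += 13 → s = 40.0000
seg 4 [291°–334°] simple-harmonic, h=-9: θ=322.7° here. β=31.7, B=43. -9/2·(1 − cos(π·0.7372)) = -7.5516 → s = 32.4484

32.4484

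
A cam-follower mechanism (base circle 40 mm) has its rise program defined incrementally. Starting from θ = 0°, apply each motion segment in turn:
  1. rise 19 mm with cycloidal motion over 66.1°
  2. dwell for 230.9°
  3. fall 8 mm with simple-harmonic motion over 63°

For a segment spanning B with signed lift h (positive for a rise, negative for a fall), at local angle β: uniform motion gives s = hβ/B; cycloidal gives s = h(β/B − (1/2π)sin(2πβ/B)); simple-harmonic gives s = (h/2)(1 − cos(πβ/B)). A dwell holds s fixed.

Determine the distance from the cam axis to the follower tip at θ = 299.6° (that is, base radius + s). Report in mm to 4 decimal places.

seg 1 [0°–66.1°] cycloidal, h=19: full span → s += 19 → s = 19.0000
seg 2 [66.1°–297°] dwell: s stays 19.0000
seg 3 [297°–360°] simple-harmonic, h=-8: θ=299.6° here. β=2.6, B=63. -8/2·(1 − cos(π·0.0413)) = -0.0336 → s = 18.9664
radial distance = base radius + s = 40 + 18.9664 = 58.9664

58.9664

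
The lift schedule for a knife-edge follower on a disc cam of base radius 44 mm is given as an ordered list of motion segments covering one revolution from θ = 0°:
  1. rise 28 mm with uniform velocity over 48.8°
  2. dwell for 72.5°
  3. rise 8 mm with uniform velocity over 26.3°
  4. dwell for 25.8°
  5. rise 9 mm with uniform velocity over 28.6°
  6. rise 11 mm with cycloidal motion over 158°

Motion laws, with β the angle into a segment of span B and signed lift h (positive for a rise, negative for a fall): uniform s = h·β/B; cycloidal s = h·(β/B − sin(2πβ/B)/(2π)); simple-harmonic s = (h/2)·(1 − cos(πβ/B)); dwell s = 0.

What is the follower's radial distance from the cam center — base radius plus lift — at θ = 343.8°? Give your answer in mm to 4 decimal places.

seg 1 [0°–48.8°] uniform, h=28: full span → s += 28 → s = 28.0000
seg 2 [48.8°–121.3°] dwell: s stays 28.0000
seg 3 [121.3°–147.6°] uniform, h=8: full span → s += 8 → s = 36.0000
seg 4 [147.6°–173.4°] dwell: s stays 36.0000
seg 5 [173.4°–202°] uniform, h=9: full span → s += 9 → s = 45.0000
seg 6 [202°–360°] cycloidal, h=11: θ=343.8° here. β=141.8, B=158. 11·(0.8975 − sin(2π·0.8975)/(2π)) = 10.9236 → s = 55.9236
radial distance = base radius + s = 44 + 55.9236 = 99.9236

99.9236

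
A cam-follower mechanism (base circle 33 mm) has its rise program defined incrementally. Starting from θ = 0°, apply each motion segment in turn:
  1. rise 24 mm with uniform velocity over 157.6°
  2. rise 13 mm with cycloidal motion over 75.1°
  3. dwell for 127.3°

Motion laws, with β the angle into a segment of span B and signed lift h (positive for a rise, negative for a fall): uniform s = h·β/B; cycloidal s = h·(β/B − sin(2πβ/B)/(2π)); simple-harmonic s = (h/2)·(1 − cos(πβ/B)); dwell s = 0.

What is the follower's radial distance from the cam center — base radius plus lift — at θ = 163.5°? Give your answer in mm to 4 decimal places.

seg 1 [0°–157.6°] uniform, h=24: full span → s += 24 → s = 24.0000
seg 2 [157.6°–232.7°] cycloidal, h=13: θ=163.5° here. β=5.9, B=75.1. 13·(0.0786 − sin(2π·0.0786)/(2π)) = 0.0410 → s = 24.0410
radial distance = base radius + s = 33 + 24.0410 = 57.0410

57.0410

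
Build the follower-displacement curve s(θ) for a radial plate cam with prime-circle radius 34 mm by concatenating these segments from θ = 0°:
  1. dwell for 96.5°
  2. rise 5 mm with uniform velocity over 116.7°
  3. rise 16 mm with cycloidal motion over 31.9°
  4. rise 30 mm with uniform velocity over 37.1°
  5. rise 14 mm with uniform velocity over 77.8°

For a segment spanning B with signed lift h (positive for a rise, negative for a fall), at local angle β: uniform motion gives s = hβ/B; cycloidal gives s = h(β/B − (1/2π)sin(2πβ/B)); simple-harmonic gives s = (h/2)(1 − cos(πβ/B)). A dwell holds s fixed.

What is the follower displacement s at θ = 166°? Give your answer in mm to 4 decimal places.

seg 1 [0°–96.5°] dwell: s stays 0.0000
seg 2 [96.5°–213.2°] uniform, h=5: θ=166° here. β=69.5, B=116.7. 5·69.5/116.7 = 2.9777 → s = 2.9777

2.9777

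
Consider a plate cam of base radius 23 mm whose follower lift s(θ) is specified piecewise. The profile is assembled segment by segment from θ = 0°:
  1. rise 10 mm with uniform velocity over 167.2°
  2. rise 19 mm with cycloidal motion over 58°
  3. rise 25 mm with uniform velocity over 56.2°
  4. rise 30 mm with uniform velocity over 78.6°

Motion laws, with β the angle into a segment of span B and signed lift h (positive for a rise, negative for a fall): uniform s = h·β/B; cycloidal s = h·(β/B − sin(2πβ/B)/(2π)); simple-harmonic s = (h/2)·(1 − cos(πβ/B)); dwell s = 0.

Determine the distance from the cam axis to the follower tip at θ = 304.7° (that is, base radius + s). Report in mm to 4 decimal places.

seg 1 [0°–167.2°] uniform, h=10: full span → s += 10 → s = 10.0000
seg 2 [167.2°–225.2°] cycloidal, h=19: full span → s += 19 → s = 29.0000
seg 3 [225.2°–281.4°] uniform, h=25: full span → s += 25 → s = 54.0000
seg 4 [281.4°–360°] uniform, h=30: θ=304.7° here. β=23.3, B=78.6. 30·23.3/78.6 = 8.8931 → s = 62.8931
radial distance = base radius + s = 23 + 62.8931 = 85.8931

85.8931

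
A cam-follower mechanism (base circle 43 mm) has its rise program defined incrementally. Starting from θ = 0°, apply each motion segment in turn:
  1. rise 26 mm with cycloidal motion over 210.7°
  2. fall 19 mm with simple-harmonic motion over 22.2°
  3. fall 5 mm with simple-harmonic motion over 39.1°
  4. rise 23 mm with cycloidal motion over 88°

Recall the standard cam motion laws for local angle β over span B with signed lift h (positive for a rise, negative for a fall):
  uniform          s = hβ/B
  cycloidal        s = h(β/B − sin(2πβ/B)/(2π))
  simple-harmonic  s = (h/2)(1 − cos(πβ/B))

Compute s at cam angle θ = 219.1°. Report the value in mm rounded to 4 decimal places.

seg 1 [0°–210.7°] cycloidal, h=26: full span → s += 26 → s = 26.0000
seg 2 [210.7°–232.9°] simple-harmonic, h=-19: θ=219.1° here. β=8.4, B=22.2. -19/2·(1 − cos(π·0.3784)) = -5.9579 → s = 20.0421

20.0421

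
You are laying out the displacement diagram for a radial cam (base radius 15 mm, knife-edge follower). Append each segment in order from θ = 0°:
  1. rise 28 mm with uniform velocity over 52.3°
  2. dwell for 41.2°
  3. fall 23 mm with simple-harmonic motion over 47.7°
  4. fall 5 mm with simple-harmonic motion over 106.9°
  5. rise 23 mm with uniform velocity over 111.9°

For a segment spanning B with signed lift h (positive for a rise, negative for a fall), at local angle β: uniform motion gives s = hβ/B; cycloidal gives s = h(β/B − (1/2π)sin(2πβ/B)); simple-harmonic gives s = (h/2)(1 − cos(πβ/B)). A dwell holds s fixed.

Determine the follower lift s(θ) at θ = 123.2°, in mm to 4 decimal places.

seg 1 [0°–52.3°] uniform, h=28: full span → s += 28 → s = 28.0000
seg 2 [52.3°–93.5°] dwell: s stays 28.0000
seg 3 [93.5°–141.2°] simple-harmonic, h=-23: θ=123.2° here. β=29.7, B=47.7. -23/2·(1 − cos(π·0.6226)) = -15.8220 → s = 12.1780

12.1780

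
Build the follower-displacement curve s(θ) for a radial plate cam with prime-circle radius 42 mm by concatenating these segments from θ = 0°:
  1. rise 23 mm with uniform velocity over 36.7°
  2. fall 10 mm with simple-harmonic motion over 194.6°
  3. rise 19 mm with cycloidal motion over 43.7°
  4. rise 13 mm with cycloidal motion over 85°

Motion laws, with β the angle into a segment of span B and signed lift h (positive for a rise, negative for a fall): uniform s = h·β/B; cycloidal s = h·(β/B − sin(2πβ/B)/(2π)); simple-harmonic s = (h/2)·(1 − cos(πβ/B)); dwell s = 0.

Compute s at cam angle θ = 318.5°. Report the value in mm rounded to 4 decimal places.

seg 1 [0°–36.7°] uniform, h=23: full span → s += 23 → s = 23.0000
seg 2 [36.7°–231.3°] simple-harmonic, h=-10: full span → s += -10 → s = 13.0000
seg 3 [231.3°–275°] cycloidal, h=19: full span → s += 19 → s = 32.0000
seg 4 [275°–360°] cycloidal, h=13: θ=318.5° here. β=43.5, B=85. 13·(0.5118 − sin(2π·0.5118)/(2π)) = 6.8057 → s = 38.8057

38.8057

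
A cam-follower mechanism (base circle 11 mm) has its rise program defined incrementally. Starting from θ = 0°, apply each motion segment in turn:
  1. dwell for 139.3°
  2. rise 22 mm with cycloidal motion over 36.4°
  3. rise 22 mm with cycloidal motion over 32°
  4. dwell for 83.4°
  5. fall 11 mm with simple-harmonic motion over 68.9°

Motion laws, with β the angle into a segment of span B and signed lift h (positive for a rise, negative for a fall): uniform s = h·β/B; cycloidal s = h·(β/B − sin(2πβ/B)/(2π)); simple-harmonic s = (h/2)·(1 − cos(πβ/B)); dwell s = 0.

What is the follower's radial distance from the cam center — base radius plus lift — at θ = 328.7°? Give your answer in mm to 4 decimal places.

seg 1 [0°–139.3°] dwell: s stays 0.0000
seg 2 [139.3°–175.7°] cycloidal, h=22: full span → s += 22 → s = 22.0000
seg 3 [175.7°–207.7°] cycloidal, h=22: full span → s += 22 → s = 44.0000
seg 4 [207.7°–291.1°] dwell: s stays 44.0000
seg 5 [291.1°–360°] simple-harmonic, h=-11: θ=328.7° here. β=37.6, B=68.9. -11/2·(1 − cos(π·0.5457)) = -6.2872 → s = 37.7128
radial distance = base radius + s = 11 + 37.7128 = 48.7128

48.7128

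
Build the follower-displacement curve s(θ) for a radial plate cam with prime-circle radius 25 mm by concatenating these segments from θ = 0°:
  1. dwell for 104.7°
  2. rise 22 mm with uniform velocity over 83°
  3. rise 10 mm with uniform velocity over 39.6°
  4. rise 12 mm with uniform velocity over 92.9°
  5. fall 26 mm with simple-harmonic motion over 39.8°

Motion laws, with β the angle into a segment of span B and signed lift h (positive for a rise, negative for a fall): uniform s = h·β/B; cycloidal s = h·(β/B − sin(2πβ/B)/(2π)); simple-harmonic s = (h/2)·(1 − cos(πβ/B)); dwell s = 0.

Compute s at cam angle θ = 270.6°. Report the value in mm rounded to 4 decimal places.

seg 1 [0°–104.7°] dwell: s stays 0.0000
seg 2 [104.7°–187.7°] uniform, h=22: full span → s += 22 → s = 22.0000
seg 3 [187.7°–227.3°] uniform, h=10: full span → s += 10 → s = 32.0000
seg 4 [227.3°–320.2°] uniform, h=12: θ=270.6° here. β=43.3, B=92.9. 12·43.3/92.9 = 5.5931 → s = 37.5931

37.5931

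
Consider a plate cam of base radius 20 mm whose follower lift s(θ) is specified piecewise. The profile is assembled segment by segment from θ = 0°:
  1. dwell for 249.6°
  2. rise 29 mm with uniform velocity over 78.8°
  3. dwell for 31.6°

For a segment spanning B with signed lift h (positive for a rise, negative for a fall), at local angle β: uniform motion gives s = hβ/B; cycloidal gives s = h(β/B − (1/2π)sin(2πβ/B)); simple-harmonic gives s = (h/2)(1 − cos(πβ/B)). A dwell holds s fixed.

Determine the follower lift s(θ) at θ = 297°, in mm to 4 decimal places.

seg 1 [0°–249.6°] dwell: s stays 0.0000
seg 2 [249.6°–328.4°] uniform, h=29: θ=297° here. β=47.4, B=78.8. 29·47.4/78.8 = 17.4442 → s = 17.4442

17.4442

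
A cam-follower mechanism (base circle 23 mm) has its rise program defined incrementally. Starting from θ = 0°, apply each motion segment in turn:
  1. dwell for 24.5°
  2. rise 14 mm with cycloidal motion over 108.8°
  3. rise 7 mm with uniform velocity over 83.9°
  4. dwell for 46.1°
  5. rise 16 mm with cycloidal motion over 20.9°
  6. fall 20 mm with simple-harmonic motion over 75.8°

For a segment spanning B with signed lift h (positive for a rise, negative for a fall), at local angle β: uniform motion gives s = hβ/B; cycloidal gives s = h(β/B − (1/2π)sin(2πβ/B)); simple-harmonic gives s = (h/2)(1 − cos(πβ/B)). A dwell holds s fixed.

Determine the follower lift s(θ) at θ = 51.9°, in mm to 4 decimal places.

seg 1 [0°–24.5°] dwell: s stays 0.0000
seg 2 [24.5°–133.3°] cycloidal, h=14: θ=51.9° here. β=27.4, B=108.8. 14·(0.2518 − sin(2π·0.2518)/(2π)) = 1.2977 → s = 1.2977

1.2977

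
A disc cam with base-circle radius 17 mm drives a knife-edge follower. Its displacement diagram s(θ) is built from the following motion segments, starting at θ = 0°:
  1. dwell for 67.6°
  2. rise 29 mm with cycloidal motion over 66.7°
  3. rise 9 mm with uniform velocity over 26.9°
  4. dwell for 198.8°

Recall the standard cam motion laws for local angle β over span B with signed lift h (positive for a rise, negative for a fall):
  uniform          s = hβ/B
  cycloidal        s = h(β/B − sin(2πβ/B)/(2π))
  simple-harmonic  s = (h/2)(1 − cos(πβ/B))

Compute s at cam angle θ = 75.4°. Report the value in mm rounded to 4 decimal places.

seg 1 [0°–67.6°] dwell: s stays 0.0000
seg 2 [67.6°–134.3°] cycloidal, h=29: θ=75.4° here. β=7.8, B=66.7. 29·(0.1169 − sin(2π·0.1169)/(2π)) = 0.2970 → s = 0.2970

0.2970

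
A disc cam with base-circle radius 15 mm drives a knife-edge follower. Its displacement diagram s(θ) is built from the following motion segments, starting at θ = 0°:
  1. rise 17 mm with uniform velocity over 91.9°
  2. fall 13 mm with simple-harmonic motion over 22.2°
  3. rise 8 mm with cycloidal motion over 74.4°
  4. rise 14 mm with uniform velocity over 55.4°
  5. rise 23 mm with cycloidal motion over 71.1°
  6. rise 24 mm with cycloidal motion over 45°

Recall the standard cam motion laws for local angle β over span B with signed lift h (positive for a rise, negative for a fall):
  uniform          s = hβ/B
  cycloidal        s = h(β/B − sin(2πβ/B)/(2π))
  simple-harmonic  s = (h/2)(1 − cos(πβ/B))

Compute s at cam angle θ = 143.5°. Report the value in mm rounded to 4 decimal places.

seg 1 [0°–91.9°] uniform, h=17: full span → s += 17 → s = 17.0000
seg 2 [91.9°–114.1°] simple-harmonic, h=-13: full span → s += -13 → s = 4.0000
seg 3 [114.1°–188.5°] cycloidal, h=8: θ=143.5° here. β=29.4, B=74.4. 8·(0.3952 − sin(2π·0.3952)/(2π)) = 2.3819 → s = 6.3819

6.3819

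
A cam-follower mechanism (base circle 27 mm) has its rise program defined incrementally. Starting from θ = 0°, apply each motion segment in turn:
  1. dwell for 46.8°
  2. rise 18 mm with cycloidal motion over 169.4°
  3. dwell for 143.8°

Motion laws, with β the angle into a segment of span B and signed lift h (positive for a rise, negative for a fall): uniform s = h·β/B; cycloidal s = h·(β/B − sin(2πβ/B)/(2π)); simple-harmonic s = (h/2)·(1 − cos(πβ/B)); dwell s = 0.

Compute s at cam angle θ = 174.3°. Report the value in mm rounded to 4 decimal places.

seg 1 [0°–46.8°] dwell: s stays 0.0000
seg 2 [46.8°–216.2°] cycloidal, h=18: θ=174.3° here. β=127.5, B=169.4. 18·(0.7527 − sin(2π·0.7527)/(2π)) = 16.4122 → s = 16.4122

16.4122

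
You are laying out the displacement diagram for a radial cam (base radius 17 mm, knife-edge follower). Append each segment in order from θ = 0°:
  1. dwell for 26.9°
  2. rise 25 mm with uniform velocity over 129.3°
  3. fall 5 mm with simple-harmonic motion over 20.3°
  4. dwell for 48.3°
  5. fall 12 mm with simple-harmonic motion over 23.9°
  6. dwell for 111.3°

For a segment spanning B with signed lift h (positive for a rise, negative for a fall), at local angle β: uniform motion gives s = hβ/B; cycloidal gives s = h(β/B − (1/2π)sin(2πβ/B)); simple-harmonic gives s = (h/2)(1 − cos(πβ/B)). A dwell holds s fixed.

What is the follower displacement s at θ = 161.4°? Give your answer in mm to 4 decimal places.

seg 1 [0°–26.9°] dwell: s stays 0.0000
seg 2 [26.9°–156.2°] uniform, h=25: full span → s += 25 → s = 25.0000
seg 3 [156.2°–176.5°] simple-harmonic, h=-5: θ=161.4° here. β=5.2, B=20.3. -5/2·(1 − cos(π·0.2562)) = -0.7668 → s = 24.2332

24.2332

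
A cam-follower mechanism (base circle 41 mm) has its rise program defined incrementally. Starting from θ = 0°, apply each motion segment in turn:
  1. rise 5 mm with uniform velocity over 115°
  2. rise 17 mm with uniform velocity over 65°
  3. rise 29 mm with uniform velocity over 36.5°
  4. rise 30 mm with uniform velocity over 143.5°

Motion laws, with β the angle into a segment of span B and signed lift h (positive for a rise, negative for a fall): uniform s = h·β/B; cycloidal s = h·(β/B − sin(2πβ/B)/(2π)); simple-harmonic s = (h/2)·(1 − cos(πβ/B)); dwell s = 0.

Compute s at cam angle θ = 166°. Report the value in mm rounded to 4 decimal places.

seg 1 [0°–115°] uniform, h=5: full span → s += 5 → s = 5.0000
seg 2 [115°–180°] uniform, h=17: θ=166° here. β=51, B=65. 17·51/65 = 13.3385 → s = 18.3385

18.3385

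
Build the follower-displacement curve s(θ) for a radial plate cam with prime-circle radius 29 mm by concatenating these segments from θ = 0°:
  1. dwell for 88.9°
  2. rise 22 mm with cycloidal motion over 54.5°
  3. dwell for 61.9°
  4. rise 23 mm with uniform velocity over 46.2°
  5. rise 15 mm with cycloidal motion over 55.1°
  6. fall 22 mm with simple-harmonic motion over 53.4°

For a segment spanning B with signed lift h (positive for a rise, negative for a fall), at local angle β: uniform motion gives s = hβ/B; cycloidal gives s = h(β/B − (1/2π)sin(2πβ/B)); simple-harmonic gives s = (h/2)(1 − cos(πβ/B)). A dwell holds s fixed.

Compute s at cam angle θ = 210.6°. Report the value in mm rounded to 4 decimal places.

seg 1 [0°–88.9°] dwell: s stays 0.0000
seg 2 [88.9°–143.4°] cycloidal, h=22: full span → s += 22 → s = 22.0000
seg 3 [143.4°–205.3°] dwell: s stays 22.0000
seg 4 [205.3°–251.5°] uniform, h=23: θ=210.6° here. β=5.3, B=46.2. 23·5.3/46.2 = 2.6385 → s = 24.6385

24.6385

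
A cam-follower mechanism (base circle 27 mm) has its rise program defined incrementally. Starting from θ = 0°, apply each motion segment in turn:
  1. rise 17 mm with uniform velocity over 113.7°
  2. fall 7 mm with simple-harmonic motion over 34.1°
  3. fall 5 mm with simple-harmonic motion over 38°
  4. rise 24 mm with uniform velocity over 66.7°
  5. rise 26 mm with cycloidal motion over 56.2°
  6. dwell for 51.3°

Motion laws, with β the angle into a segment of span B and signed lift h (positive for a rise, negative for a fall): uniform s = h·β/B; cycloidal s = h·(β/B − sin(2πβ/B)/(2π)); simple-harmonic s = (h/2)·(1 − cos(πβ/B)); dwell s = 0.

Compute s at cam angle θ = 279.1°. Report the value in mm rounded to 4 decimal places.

seg 1 [0°–113.7°] uniform, h=17: full span → s += 17 → s = 17.0000
seg 2 [113.7°–147.8°] simple-harmonic, h=-7: full span → s += -7 → s = 10.0000
seg 3 [147.8°–185.8°] simple-harmonic, h=-5: full span → s += -5 → s = 5.0000
seg 4 [185.8°–252.5°] uniform, h=24: full span → s += 24 → s = 29.0000
seg 5 [252.5°–308.7°] cycloidal, h=26: θ=279.1° here. β=26.6, B=56.2. 26·(0.4733 − sin(2π·0.4733)/(2π)) = 11.6153 → s = 40.6153

40.6153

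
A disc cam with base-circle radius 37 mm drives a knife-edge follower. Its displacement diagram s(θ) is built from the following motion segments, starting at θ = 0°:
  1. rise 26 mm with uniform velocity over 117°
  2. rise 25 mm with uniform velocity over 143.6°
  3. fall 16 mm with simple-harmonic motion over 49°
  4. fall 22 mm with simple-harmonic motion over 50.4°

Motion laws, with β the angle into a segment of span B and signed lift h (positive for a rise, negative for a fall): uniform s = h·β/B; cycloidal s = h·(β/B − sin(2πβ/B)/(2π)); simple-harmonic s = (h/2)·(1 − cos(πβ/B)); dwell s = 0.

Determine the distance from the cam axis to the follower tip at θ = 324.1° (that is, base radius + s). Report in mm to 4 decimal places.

seg 1 [0°–117°] uniform, h=26: full span → s += 26 → s = 26.0000
seg 2 [117°–260.6°] uniform, h=25: full span → s += 25 → s = 51.0000
seg 3 [260.6°–309.6°] simple-harmonic, h=-16: full span → s += -16 → s = 35.0000
seg 4 [309.6°–360°] simple-harmonic, h=-22: θ=324.1° here. β=14.5, B=50.4. -22/2·(1 − cos(π·0.2877)) = -4.1954 → s = 30.8046
radial distance = base radius + s = 37 + 30.8046 = 67.8046

67.8046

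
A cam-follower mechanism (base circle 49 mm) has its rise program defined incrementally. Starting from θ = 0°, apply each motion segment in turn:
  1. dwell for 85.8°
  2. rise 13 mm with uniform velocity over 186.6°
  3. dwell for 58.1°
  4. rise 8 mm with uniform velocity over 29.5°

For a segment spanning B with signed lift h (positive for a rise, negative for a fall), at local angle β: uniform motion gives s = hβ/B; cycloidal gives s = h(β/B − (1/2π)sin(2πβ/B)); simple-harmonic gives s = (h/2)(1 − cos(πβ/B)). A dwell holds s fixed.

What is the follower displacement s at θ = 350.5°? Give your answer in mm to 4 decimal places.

seg 1 [0°–85.8°] dwell: s stays 0.0000
seg 2 [85.8°–272.4°] uniform, h=13: full span → s += 13 → s = 13.0000
seg 3 [272.4°–330.5°] dwell: s stays 13.0000
seg 4 [330.5°–360°] uniform, h=8: θ=350.5° here. β=20, B=29.5. 8·20/29.5 = 5.4237 → s = 18.4237

18.4237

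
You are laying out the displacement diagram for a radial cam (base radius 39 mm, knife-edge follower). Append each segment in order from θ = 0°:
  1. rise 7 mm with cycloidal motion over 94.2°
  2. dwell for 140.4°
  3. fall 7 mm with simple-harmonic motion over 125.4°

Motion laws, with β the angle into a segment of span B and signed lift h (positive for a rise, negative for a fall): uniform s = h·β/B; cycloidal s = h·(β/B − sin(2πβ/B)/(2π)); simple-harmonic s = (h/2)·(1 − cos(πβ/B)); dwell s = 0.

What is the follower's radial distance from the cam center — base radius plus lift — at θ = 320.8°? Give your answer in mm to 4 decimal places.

seg 1 [0°–94.2°] cycloidal, h=7: full span → s += 7 → s = 7.0000
seg 2 [94.2°–234.6°] dwell: s stays 7.0000
seg 3 [234.6°–360°] simple-harmonic, h=-7: θ=320.8° here. β=86.2, B=125.4. -7/2·(1 − cos(π·0.6874)) = -5.4436 → s = 1.5564
radial distance = base radius + s = 39 + 1.5564 = 40.5564

40.5564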